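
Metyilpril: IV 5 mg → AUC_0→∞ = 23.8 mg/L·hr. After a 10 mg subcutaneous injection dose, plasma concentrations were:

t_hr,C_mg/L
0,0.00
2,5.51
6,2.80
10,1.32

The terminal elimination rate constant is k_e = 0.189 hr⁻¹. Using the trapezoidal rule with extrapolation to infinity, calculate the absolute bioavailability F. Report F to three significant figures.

Trapezoidal AUC_0→10 (subcutaneous injection):
  [0→2]: (0.00+5.51)/2 × 2 = 5.51
  [2→6]: (5.51+2.80)/2 × 4 = 16.62
  [6→10]: (2.80+1.32)/2 × 4 = 8.24
  Sum = 30.37 mg/L·hr
Tail: C_last/k_e = 1.32/0.189 = 6.984
AUC_0→∞ (subcutaneous injection) = 30.37 + 6.984 = 37.354 mg/L·hr
F = (AUC_ev/D_ev)/(AUC_iv/D_iv) = (37.354/10)/(23.8/5) = 3.7354/4.76 = 0.7847

F = 0.785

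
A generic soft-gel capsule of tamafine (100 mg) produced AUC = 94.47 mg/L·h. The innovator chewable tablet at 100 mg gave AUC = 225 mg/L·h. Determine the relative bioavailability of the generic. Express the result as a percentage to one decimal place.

F_rel = 42.0%

F_rel = (AUC_test/D_test) / (AUC_ref/D_ref)
      = (94.47/100) / (225/100)
      = 0.9447 / 2.25 = 0.4199 = 41.99%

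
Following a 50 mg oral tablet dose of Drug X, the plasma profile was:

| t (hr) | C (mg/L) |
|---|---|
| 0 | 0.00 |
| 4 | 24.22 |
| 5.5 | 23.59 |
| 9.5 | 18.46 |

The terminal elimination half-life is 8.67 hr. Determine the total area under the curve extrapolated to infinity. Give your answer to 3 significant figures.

Trapezoidal AUC_0→9.5:
  [0→4]: (0.00+24.22)/2 × 4 = 48.44
  [4→5.5]: (24.22+23.59)/2 × 1.5 = 35.8575
  [5.5→9.5]: (23.59+18.46)/2 × 4 = 84.1
  Sum = 168.3975 mg/L·hr
k_e = ln2 / t½ = 0.693147 / 8.67 = 0.0799 hr^-1
Extrapolated tail: C_last / k_e = 18.46 / 0.0799 = 231.039
AUC_0→∞ = 168.3975 + 231.039 = 399.4365 mg/L·hr

AUC = 399 mg/L·hr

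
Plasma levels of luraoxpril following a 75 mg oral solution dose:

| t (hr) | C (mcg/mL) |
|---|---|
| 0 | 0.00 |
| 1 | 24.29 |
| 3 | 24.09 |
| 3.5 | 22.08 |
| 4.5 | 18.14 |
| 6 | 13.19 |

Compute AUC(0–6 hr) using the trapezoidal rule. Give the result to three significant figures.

AUC = 116 mcg/mL·hr

Trapezoidal AUC_0→6:
  [0→1]: (0.00+24.29)/2 × 1 = 12.145
  [1→3]: (24.29+24.09)/2 × 2 = 48.38
  [3→3.5]: (24.09+22.08)/2 × 0.5 = 11.5425
  [3.5→4.5]: (22.08+18.14)/2 × 1 = 20.11
  [4.5→6]: (18.14+13.19)/2 × 1.5 = 23.4975
  Sum = 115.675 mcg/mL·hr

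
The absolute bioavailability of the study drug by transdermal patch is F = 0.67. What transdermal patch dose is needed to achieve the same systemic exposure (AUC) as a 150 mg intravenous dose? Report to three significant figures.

D_transdermal = 224 mg

For equal systemic exposure: F × D_ev = D_iv
D_ev = D_iv / F = 150 / 0.67 = 223.881 mg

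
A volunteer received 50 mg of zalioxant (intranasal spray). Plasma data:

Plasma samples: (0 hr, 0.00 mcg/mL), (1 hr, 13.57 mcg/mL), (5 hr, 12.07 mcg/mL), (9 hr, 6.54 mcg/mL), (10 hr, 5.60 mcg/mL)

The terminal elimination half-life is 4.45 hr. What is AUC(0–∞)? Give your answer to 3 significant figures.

AUC = 137 mcg/mL·hr

Trapezoidal AUC_0→10:
  [0→1]: (0.00+13.57)/2 × 1 = 6.785
  [1→5]: (13.57+12.07)/2 × 4 = 51.28
  [5→9]: (12.07+6.54)/2 × 4 = 37.22
  [9→10]: (6.54+5.60)/2 × 1 = 6.07
  Sum = 101.355 mcg/mL·hr
k_e = ln2 / t½ = 0.693147 / 4.45 = 0.1558 hr^-1
Extrapolated tail: C_last / k_e = 5.60 / 0.1558 = 35.944
AUC_0→∞ = 101.355 + 35.944 = 137.299 mcg/mL·hr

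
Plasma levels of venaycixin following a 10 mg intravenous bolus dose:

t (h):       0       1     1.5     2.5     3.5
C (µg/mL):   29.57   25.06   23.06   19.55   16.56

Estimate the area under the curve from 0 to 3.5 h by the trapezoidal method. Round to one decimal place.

Trapezoidal AUC_0→3.5:
  [0→1]: (29.57+25.06)/2 × 1 = 27.315
  [1→1.5]: (25.06+23.06)/2 × 0.5 = 12.03
  [1.5→2.5]: (23.06+19.55)/2 × 1 = 21.305
  [2.5→3.5]: (19.55+16.56)/2 × 1 = 18.055
  Sum = 78.705 µg/mL·h

AUC = 78.7 µg/mL·h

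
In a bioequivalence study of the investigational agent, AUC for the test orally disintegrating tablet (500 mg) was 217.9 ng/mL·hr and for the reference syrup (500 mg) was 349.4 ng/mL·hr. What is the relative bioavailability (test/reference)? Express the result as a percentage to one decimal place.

F_rel = 62.4%

F_rel = (AUC_test/D_test) / (AUC_ref/D_ref)
      = (217.9/500) / (349.4/500)
      = 0.4358 / 0.6988 = 0.6236 = 62.36%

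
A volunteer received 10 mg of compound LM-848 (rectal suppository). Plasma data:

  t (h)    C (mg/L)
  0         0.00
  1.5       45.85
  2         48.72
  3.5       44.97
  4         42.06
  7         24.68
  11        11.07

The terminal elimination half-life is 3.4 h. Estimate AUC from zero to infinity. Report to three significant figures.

AUC = 376 mg/L·h

Trapezoidal AUC_0→11:
  [0→1.5]: (0.00+45.85)/2 × 1.5 = 34.3875
  [1.5→2]: (45.85+48.72)/2 × 0.5 = 23.6425
  [2→3.5]: (48.72+44.97)/2 × 1.5 = 70.2675
  [3.5→4]: (44.97+42.06)/2 × 0.5 = 21.7575
  [4→7]: (42.06+24.68)/2 × 3 = 100.11
  [7→11]: (24.68+11.07)/2 × 4 = 71.5
  Sum = 321.665 mg/L·h
k_e = ln2 / t½ = 0.693147 / 3.4 = 0.2039 h^-1
Extrapolated tail: C_last / k_e = 11.07 / 0.2039 = 54.291
AUC_0→∞ = 321.665 + 54.291 = 375.956 mg/L·h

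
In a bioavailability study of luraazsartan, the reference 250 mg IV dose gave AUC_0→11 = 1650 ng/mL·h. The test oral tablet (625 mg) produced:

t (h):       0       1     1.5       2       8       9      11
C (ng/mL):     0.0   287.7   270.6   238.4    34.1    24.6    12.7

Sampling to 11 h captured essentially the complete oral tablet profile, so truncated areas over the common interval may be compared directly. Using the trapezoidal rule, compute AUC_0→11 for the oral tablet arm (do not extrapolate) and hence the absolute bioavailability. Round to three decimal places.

F = 0.314

Trapezoidal AUC_0→11 (oral tablet):
  [0→1]: (0.0+287.7)/2 × 1 = 143.85
  [1→1.5]: (287.7+270.6)/2 × 0.5 = 139.575
  [1.5→2]: (270.6+238.4)/2 × 0.5 = 127.25
  [2→8]: (238.4+34.1)/2 × 6 = 817.5
  [8→9]: (34.1+24.6)/2 × 1 = 29.35
  [9→11]: (24.6+12.7)/2 × 2 = 37.3
  Sum = 1294.825 ng/mL·h
F = (AUC_ev/D_ev)/(AUC_iv/D_iv) = (1294.825/625)/(1650/250) = 2.07172/6.6 = 0.3139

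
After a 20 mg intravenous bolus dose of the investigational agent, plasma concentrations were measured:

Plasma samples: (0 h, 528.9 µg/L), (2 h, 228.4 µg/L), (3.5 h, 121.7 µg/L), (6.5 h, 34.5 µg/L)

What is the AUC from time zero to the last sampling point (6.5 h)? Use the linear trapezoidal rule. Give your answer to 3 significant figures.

Trapezoidal AUC_0→6.5:
  [0→2]: (528.9+228.4)/2 × 2 = 757.3
  [2→3.5]: (228.4+121.7)/2 × 1.5 = 262.575
  [3.5→6.5]: (121.7+34.5)/2 × 3 = 234.3
  Sum = 1254.175 µg/L·h

AUC = 1250 µg/L·h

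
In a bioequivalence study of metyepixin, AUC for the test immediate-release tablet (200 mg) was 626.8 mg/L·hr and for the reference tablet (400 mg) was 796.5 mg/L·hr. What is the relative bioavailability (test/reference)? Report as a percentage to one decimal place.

F_rel = 157.4%

F_rel = (AUC_test/D_test) / (AUC_ref/D_ref)
      = (626.8/200) / (796.5/400)
      = 3.134 / 1.99125 = 1.5739 = 157.39%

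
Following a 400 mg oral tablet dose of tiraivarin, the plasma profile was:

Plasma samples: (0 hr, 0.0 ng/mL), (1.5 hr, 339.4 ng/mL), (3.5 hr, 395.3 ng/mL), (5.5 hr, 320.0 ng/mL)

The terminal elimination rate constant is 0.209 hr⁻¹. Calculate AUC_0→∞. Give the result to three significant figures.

AUC = 3240 ng/mL·hr

Trapezoidal AUC_0→5.5:
  [0→1.5]: (0.0+339.4)/2 × 1.5 = 254.55
  [1.5→3.5]: (339.4+395.3)/2 × 2 = 734.7
  [3.5→5.5]: (395.3+320.0)/2 × 2 = 715.3
  Sum = 1704.55 ng/mL·hr
Extrapolated tail: C_last / k_e = 320.0 / 0.209 = 1531.100
AUC_0→∞ = 1704.55 + 1531.100 = 3235.65 ng/mL·hr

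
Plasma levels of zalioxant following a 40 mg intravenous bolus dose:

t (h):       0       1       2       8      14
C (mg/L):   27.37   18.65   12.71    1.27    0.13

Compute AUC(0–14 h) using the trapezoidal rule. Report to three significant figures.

AUC = 84.8 mg/L·h

Trapezoidal AUC_0→14:
  [0→1]: (27.37+18.65)/2 × 1 = 23.01
  [1→2]: (18.65+12.71)/2 × 1 = 15.68
  [2→8]: (12.71+1.27)/2 × 6 = 41.94
  [8→14]: (1.27+0.13)/2 × 6 = 4.2
  Sum = 84.83 mg/L·h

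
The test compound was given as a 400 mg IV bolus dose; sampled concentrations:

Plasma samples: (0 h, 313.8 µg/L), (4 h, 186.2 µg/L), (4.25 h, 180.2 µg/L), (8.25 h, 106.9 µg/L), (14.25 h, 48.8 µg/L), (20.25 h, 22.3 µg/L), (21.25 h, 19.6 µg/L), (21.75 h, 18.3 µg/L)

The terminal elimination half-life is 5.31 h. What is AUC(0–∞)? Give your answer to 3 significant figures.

Trapezoidal AUC_0→21.75:
  [0→4]: (313.8+186.2)/2 × 4 = 1000.0
  [4→4.25]: (186.2+180.2)/2 × 0.25 = 45.8
  [4.25→8.25]: (180.2+106.9)/2 × 4 = 574.2
  [8.25→14.25]: (106.9+48.8)/2 × 6 = 467.1
  [14.25→20.25]: (48.8+22.3)/2 × 6 = 213.3
  [20.25→21.25]: (22.3+19.6)/2 × 1 = 20.95
  [21.25→21.75]: (19.6+18.3)/2 × 0.5 = 9.475
  Sum = 2330.825 µg/L·h
k_e = ln2 / t½ = 0.693147 / 5.31 = 0.1305 h^-1
Extrapolated tail: C_last / k_e = 18.3 / 0.1305 = 140.230
AUC_0→∞ = 2330.825 + 140.230 = 2471.055 µg/L·h

AUC = 2470 µg/L·h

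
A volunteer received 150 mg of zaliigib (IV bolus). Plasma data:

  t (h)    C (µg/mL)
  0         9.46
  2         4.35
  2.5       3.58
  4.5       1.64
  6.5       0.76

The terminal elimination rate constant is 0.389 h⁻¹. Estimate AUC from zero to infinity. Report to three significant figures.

AUC = 25.4 µg/mL·h

Trapezoidal AUC_0→6.5:
  [0→2]: (9.46+4.35)/2 × 2 = 13.81
  [2→2.5]: (4.35+3.58)/2 × 0.5 = 1.9825
  [2.5→4.5]: (3.58+1.64)/2 × 2 = 5.22
  [4.5→6.5]: (1.64+0.76)/2 × 2 = 2.4
  Sum = 23.4125 µg/mL·h
Extrapolated tail: C_last / k_e = 0.76 / 0.389 = 1.954
AUC_0→∞ = 23.4125 + 1.954 = 25.3665 µg/mL·h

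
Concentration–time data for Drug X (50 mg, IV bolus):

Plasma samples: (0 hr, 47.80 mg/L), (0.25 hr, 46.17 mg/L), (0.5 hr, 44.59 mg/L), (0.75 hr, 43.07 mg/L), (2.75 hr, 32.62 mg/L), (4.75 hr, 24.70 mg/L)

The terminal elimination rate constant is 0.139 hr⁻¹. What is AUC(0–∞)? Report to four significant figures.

AUC = 344.8 mg/L·hr

Trapezoidal AUC_0→4.75:
  [0→0.25]: (47.80+46.17)/2 × 0.25 = 11.74625
  [0.25→0.5]: (46.17+44.59)/2 × 0.25 = 11.345
  [0.5→0.75]: (44.59+43.07)/2 × 0.25 = 10.9575
  [0.75→2.75]: (43.07+32.62)/2 × 2 = 75.69
  [2.75→4.75]: (32.62+24.70)/2 × 2 = 57.32
  Sum = 167.05875 mg/L·hr
Extrapolated tail: C_last / k_e = 24.70 / 0.139 = 177.698
AUC_0→∞ = 167.05875 + 177.698 = 344.75675 mg/L·hr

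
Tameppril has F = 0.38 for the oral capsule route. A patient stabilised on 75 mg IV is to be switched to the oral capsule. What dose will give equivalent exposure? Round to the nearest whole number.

For equal systemic exposure: F × D_ev = D_iv
D_ev = D_iv / F = 75 / 0.38 = 197.368 mg

D_oral = 197 mg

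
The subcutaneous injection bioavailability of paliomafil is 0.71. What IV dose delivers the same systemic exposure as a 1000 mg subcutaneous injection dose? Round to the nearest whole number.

D_iv = 710 mg

Systemic exposure from an extravascular dose = F × D_ev, so the equivalent IV dose is F × D_ev.
D_iv = F × D_ev = 0.71 × 1000 = 710 mg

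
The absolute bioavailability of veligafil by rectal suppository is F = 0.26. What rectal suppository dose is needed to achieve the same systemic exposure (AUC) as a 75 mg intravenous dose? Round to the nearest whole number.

D_rectal = 288 mg

For equal systemic exposure: F × D_ev = D_iv
D_ev = D_iv / F = 75 / 0.26 = 288.462 mg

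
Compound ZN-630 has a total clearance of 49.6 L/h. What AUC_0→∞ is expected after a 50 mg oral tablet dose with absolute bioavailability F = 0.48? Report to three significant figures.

AUC = 0.484 mg/L·h

AUC_0→∞ = F × Dose / CL
        = 0.48 × 50 / 49.6 = 0.483871 mg/L·h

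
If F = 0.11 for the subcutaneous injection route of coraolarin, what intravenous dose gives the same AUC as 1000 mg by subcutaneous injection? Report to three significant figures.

Systemic exposure from an extravascular dose = F × D_ev, so the equivalent IV dose is F × D_ev.
D_iv = F × D_ev = 0.11 × 1000 = 110 mg

D_iv = 110 mg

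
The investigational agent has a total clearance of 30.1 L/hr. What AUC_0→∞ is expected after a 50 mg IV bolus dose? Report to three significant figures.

AUC = 1.66 mg/L·hr

AUC_0→∞ = Dose_iv / CL
        = 50 / 30.1 = 1.66113 mg/L·hr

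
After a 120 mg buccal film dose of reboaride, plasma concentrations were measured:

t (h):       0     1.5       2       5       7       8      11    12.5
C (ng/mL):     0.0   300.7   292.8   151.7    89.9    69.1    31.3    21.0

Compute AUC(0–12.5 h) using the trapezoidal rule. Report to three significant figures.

AUC = 1550 ng/mL·h

Trapezoidal AUC_0→12.5:
  [0→1.5]: (0.0+300.7)/2 × 1.5 = 225.525
  [1.5→2]: (300.7+292.8)/2 × 0.5 = 148.375
  [2→5]: (292.8+151.7)/2 × 3 = 666.75
  [5→7]: (151.7+89.9)/2 × 2 = 241.6
  [7→8]: (89.9+69.1)/2 × 1 = 79.5
  [8→11]: (69.1+31.3)/2 × 3 = 150.6
  [11→12.5]: (31.3+21.0)/2 × 1.5 = 39.225
  Sum = 1551.575 ng/mL·h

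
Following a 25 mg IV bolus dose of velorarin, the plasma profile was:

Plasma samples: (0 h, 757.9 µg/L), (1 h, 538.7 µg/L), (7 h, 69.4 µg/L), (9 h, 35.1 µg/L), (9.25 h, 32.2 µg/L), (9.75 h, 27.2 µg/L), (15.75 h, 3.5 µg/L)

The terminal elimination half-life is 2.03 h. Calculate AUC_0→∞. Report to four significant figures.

AUC = 2703 µg/L·h

Trapezoidal AUC_0→15.75:
  [0→1]: (757.9+538.7)/2 × 1 = 648.3
  [1→7]: (538.7+69.4)/2 × 6 = 1824.3
  [7→9]: (69.4+35.1)/2 × 2 = 104.5
  [9→9.25]: (35.1+32.2)/2 × 0.25 = 8.4125
  [9.25→9.75]: (32.2+27.2)/2 × 0.5 = 14.85
  [9.75→15.75]: (27.2+3.5)/2 × 6 = 92.1
  Sum = 2692.4625 µg/L·h
k_e = ln2 / t½ = 0.693147 / 2.03 = 0.3415 h^-1
Extrapolated tail: C_last / k_e = 3.5 / 0.3415 = 10.249
AUC_0→∞ = 2692.4625 + 10.249 = 2702.7115 µg/L·h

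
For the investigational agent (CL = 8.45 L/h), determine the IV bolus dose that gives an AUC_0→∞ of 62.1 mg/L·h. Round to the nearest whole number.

Dose_iv = CL × AUC_0→∞
     = 8.45 × 62.1 = 524.745 mg

Dose = 525 mg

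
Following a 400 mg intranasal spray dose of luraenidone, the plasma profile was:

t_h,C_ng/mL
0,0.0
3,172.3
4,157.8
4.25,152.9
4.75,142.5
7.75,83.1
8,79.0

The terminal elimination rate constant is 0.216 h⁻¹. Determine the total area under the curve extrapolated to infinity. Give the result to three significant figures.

Trapezoidal AUC_0→8:
  [0→3]: (0.0+172.3)/2 × 3 = 258.45
  [3→4]: (172.3+157.8)/2 × 1 = 165.05
  [4→4.25]: (157.8+152.9)/2 × 0.25 = 38.8375
  [4.25→4.75]: (152.9+142.5)/2 × 0.5 = 73.85
  [4.75→7.75]: (142.5+83.1)/2 × 3 = 338.4
  [7.75→8]: (83.1+79.0)/2 × 0.25 = 20.2625
  Sum = 894.85 ng/mL·h
Extrapolated tail: C_last / k_e = 79.0 / 0.216 = 365.741
AUC_0→∞ = 894.85 + 365.741 = 1260.591 ng/mL·h

AUC = 1260 ng/mL·h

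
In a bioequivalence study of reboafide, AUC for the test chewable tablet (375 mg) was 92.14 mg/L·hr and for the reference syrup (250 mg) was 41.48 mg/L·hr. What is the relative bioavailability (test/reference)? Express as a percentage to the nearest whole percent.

F_rel = (AUC_test/D_test) / (AUC_ref/D_ref)
      = (92.14/375) / (41.48/250)
      = 0.245707 / 0.16592 = 1.4809 = 148.09%

F_rel = 148%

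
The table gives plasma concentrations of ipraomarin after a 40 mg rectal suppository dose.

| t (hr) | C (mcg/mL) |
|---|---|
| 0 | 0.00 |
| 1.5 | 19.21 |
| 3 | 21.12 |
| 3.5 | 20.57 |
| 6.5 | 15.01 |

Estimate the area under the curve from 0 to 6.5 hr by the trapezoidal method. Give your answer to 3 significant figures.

Trapezoidal AUC_0→6.5:
  [0→1.5]: (0.00+19.21)/2 × 1.5 = 14.4075
  [1.5→3]: (19.21+21.12)/2 × 1.5 = 30.2475
  [3→3.5]: (21.12+20.57)/2 × 0.5 = 10.4225
  [3.5→6.5]: (20.57+15.01)/2 × 3 = 53.37
  Sum = 108.4475 mcg/mL·hr

AUC = 108 mcg/mL·hr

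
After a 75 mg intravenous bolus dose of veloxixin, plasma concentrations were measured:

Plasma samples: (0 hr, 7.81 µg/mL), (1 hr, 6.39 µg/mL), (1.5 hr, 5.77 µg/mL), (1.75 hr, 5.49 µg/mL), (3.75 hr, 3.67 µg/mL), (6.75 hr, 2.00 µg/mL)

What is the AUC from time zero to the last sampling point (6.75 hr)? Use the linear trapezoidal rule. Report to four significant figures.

Trapezoidal AUC_0→6.75:
  [0→1]: (7.81+6.39)/2 × 1 = 7.1
  [1→1.5]: (6.39+5.77)/2 × 0.5 = 3.04
  [1.5→1.75]: (5.77+5.49)/2 × 0.25 = 1.4075
  [1.75→3.75]: (5.49+3.67)/2 × 2 = 9.16
  [3.75→6.75]: (3.67+2.00)/2 × 3 = 8.505
  Sum = 29.2125 µg/mL·hr

AUC = 29.21 µg/mL·hr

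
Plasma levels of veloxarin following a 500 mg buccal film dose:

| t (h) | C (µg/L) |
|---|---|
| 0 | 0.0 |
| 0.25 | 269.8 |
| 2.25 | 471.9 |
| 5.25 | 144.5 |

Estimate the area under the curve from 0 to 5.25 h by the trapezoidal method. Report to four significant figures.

AUC = 1700 µg/L·h

Trapezoidal AUC_0→5.25:
  [0→0.25]: (0.0+269.8)/2 × 0.25 = 33.725
  [0.25→2.25]: (269.8+471.9)/2 × 2 = 741.7
  [2.25→5.25]: (471.9+144.5)/2 × 3 = 924.6
  Sum = 1700.025 µg/L·h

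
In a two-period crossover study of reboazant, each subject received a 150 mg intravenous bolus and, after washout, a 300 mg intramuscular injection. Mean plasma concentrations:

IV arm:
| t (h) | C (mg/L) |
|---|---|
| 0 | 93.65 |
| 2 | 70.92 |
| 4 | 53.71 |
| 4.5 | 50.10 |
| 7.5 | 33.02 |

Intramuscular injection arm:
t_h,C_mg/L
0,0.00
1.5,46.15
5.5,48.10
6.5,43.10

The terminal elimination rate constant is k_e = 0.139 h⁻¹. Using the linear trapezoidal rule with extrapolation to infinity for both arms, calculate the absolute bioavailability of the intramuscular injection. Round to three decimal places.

Trapezoidal AUC_0→7.5 (IV):
  [0→2]: (93.65+70.92)/2 × 2 = 164.57
  [2→4]: (70.92+53.71)/2 × 2 = 124.63
  [4→4.5]: (53.71+50.10)/2 × 0.5 = 25.9525
  [4.5→7.5]: (50.10+33.02)/2 × 3 = 124.68
  Sum = 439.8325 mg/L·h
IV tail: 33.02/0.139 = 237.554; AUC_iv,0→∞ = 439.8325 + 237.554 = 677.3865 mg/L·h
Trapezoidal AUC_0→6.5 (intramuscular injection):
  [0→1.5]: (0.00+46.15)/2 × 1.5 = 34.6125
  [1.5→5.5]: (46.15+48.10)/2 × 4 = 188.5
  [5.5→6.5]: (48.10+43.10)/2 × 1 = 45.6
  Sum = 268.7125 mg/L·h
intramuscular injection tail: 43.10/0.139 = 310.072; AUC_ev,0→∞ = 268.7125 + 310.072 = 578.7845 mg/L·h
F = (AUC_ev/D_ev)/(AUC_iv/D_iv) = (578.7845/300)/(677.3865/150) = 1.92928/4.51591 = 0.4272

F = 0.427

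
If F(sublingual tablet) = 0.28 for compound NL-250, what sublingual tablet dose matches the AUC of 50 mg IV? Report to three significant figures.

For equal systemic exposure: F × D_ev = D_iv
D_ev = D_iv / F = 50 / 0.28 = 178.571 mg

D_sublingual = 179 mg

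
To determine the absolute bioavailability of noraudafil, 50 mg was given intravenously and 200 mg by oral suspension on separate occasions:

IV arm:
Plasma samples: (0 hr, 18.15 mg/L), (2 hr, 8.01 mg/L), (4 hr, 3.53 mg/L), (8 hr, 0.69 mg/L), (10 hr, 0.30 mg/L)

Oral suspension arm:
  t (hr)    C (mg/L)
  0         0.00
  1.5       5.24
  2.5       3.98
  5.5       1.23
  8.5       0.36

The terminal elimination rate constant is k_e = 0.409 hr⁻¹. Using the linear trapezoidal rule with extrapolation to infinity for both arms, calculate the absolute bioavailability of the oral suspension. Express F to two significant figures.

F = 0.10

Trapezoidal AUC_0→10 (IV):
  [0→2]: (18.15+8.01)/2 × 2 = 26.16
  [2→4]: (8.01+3.53)/2 × 2 = 11.54
  [4→8]: (3.53+0.69)/2 × 4 = 8.44
  [8→10]: (0.69+0.30)/2 × 2 = 0.99
  Sum = 47.13 mg/L·hr
IV tail: 0.30/0.409 = 0.733; AUC_iv,0→∞ = 47.13 + 0.733 = 47.863 mg/L·hr
Trapezoidal AUC_0→8.5 (oral suspension):
  [0→1.5]: (0.00+5.24)/2 × 1.5 = 3.93
  [1.5→2.5]: (5.24+3.98)/2 × 1 = 4.61
  [2.5→5.5]: (3.98+1.23)/2 × 3 = 7.815
  [5.5→8.5]: (1.23+0.36)/2 × 3 = 2.385
  Sum = 18.74 mg/L·hr
oral suspension tail: 0.36/0.409 = 0.880; AUC_ev,0→∞ = 18.74 + 0.880 = 19.62 mg/L·hr
F = (AUC_ev/D_ev)/(AUC_iv/D_iv) = (19.62/200)/(47.863/50) = 0.0981/0.95726 = 0.1025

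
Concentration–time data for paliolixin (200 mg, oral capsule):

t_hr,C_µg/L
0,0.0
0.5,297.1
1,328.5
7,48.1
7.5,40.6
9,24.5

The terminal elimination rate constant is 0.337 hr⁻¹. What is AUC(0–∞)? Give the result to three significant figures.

AUC = 1500 µg/L·hr

Trapezoidal AUC_0→9:
  [0→0.5]: (0.0+297.1)/2 × 0.5 = 74.275
  [0.5→1]: (297.1+328.5)/2 × 0.5 = 156.4
  [1→7]: (328.5+48.1)/2 × 6 = 1129.8
  [7→7.5]: (48.1+40.6)/2 × 0.5 = 22.175
  [7.5→9]: (40.6+24.5)/2 × 1.5 = 48.825
  Sum = 1431.475 µg/L·hr
Extrapolated tail: C_last / k_e = 24.5 / 0.337 = 72.700
AUC_0→∞ = 1431.475 + 72.700 = 1504.175 µg/L·hr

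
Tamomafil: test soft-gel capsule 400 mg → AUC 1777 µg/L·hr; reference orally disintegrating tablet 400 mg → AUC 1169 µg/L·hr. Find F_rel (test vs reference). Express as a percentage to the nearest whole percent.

F_rel = 152%

F_rel = (AUC_test/D_test) / (AUC_ref/D_ref)
      = (1777/400) / (1169/400)
      = 4.4425 / 2.9225 = 1.5201 = 152.01%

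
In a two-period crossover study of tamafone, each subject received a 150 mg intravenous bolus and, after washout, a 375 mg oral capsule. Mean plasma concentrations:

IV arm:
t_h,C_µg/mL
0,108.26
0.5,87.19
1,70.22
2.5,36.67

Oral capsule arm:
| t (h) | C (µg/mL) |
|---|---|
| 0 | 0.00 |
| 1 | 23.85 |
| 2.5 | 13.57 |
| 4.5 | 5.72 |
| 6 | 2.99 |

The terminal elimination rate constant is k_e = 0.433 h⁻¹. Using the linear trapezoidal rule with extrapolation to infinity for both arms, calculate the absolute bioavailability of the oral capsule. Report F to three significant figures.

Trapezoidal AUC_0→2.5 (IV):
  [0→0.5]: (108.26+87.19)/2 × 0.5 = 48.8625
  [0.5→1]: (87.19+70.22)/2 × 0.5 = 39.3525
  [1→2.5]: (70.22+36.67)/2 × 1.5 = 80.1675
  Sum = 168.3825 µg/mL·h
IV tail: 36.67/0.433 = 84.688; AUC_iv,0→∞ = 168.3825 + 84.688 = 253.0705 µg/mL·h
Trapezoidal AUC_0→6 (oral capsule):
  [0→1]: (0.00+23.85)/2 × 1 = 11.925
  [1→2.5]: (23.85+13.57)/2 × 1.5 = 28.065
  [2.5→4.5]: (13.57+5.72)/2 × 2 = 19.29
  [4.5→6]: (5.72+2.99)/2 × 1.5 = 6.5325
  Sum = 65.8125 µg/mL·h
oral capsule tail: 2.99/0.433 = 6.905; AUC_ev,0→∞ = 65.8125 + 6.905 = 72.7175 µg/mL·h
F = (AUC_ev/D_ev)/(AUC_iv/D_iv) = (72.7175/375)/(253.0705/150) = 0.193913/1.68714 = 0.1149

F = 0.115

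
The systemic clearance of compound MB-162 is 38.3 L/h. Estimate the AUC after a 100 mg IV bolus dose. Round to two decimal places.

AUC = 2.61 mg/L·h

AUC_0→∞ = Dose_iv / CL
        = 100 / 38.3 = 2.61097 mg/L·h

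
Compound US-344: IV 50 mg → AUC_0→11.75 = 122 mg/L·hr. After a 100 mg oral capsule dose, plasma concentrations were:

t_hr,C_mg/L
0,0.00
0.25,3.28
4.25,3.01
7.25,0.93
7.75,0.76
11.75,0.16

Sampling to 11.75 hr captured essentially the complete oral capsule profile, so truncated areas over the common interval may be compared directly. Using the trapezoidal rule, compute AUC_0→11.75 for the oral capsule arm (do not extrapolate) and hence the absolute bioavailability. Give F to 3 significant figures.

F = 0.0867

Trapezoidal AUC_0→11.75 (oral capsule):
  [0→0.25]: (0.00+3.28)/2 × 0.25 = 0.41
  [0.25→4.25]: (3.28+3.01)/2 × 4 = 12.58
  [4.25→7.25]: (3.01+0.93)/2 × 3 = 5.91
  [7.25→7.75]: (0.93+0.76)/2 × 0.5 = 0.4225
  [7.75→11.75]: (0.76+0.16)/2 × 4 = 1.84
  Sum = 21.1625 mg/L·hr
F = (AUC_ev/D_ev)/(AUC_iv/D_iv) = (21.1625/100)/(122/50) = 0.211625/2.44 = 0.0867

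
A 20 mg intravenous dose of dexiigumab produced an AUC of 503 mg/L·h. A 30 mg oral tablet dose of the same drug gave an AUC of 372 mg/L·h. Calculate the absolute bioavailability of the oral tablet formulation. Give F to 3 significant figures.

F = (AUC_ev / D_ev) / (AUC_iv / D_iv)
  = (372/30) / (503/20)
  = 12.4 / 25.15 = 0.4930

F = 0.493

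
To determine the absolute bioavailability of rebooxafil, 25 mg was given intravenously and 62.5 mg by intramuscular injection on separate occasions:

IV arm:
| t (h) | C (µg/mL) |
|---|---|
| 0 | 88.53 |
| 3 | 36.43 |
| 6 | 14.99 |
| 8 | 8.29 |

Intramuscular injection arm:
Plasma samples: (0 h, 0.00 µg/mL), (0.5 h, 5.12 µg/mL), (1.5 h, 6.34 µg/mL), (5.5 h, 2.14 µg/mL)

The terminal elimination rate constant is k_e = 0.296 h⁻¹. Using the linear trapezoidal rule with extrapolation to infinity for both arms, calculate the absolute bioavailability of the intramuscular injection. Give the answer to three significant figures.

F = 0.0395

Trapezoidal AUC_0→8 (IV):
  [0→3]: (88.53+36.43)/2 × 3 = 187.44
  [3→6]: (36.43+14.99)/2 × 3 = 77.13
  [6→8]: (14.99+8.29)/2 × 2 = 23.28
  Sum = 287.85 µg/mL·h
IV tail: 8.29/0.296 = 28.007; AUC_iv,0→∞ = 287.85 + 28.007 = 315.857 µg/mL·h
Trapezoidal AUC_0→5.5 (intramuscular injection):
  [0→0.5]: (0.00+5.12)/2 × 0.5 = 1.28
  [0.5→1.5]: (5.12+6.34)/2 × 1 = 5.73
  [1.5→5.5]: (6.34+2.14)/2 × 4 = 16.96
  Sum = 23.97 µg/mL·h
intramuscular injection tail: 2.14/0.296 = 7.230; AUC_ev,0→∞ = 23.97 + 7.230 = 31.2 µg/mL·h
F = (AUC_ev/D_ev)/(AUC_iv/D_iv) = (31.2/62.5)/(315.857/25) = 0.4992/12.63428 = 0.0395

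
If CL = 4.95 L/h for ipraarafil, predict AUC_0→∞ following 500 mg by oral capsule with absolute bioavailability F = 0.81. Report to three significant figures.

AUC_0→∞ = F × Dose / CL
        = 0.81 × 500 / 4.95 = 81.8182 mg/L·h

AUC = 81.8 mg/L·h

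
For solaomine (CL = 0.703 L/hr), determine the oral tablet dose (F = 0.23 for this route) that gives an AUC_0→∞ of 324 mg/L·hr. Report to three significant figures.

Dose = 990 mg

Dose = CL × AUC_0→∞ / F
     = 0.703 × 324 / 0.23 = 990.313 mg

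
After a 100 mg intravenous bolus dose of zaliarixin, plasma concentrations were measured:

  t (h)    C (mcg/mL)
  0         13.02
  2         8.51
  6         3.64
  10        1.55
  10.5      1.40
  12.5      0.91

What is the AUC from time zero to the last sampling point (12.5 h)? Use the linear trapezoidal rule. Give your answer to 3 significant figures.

Trapezoidal AUC_0→12.5:
  [0→2]: (13.02+8.51)/2 × 2 = 21.53
  [2→6]: (8.51+3.64)/2 × 4 = 24.3
  [6→10]: (3.64+1.55)/2 × 4 = 10.38
  [10→10.5]: (1.55+1.40)/2 × 0.5 = 0.7375
  [10.5→12.5]: (1.40+0.91)/2 × 2 = 2.31
  Sum = 59.2575 mcg/mL·h

AUC = 59.3 mcg/mL·h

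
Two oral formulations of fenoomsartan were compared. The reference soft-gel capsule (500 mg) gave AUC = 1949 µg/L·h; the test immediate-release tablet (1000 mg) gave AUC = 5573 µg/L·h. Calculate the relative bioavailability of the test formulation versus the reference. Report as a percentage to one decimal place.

F_rel = 143.0%

F_rel = (AUC_test/D_test) / (AUC_ref/D_ref)
      = (5573/1000) / (1949/500)
      = 5.573 / 3.898 = 1.4297 = 142.97%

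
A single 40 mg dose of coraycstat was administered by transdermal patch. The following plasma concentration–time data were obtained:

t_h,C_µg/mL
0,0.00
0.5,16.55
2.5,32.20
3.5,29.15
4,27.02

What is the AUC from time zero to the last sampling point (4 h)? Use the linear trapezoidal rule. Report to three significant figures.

AUC = 97.6 µg/mL·h

Trapezoidal AUC_0→4:
  [0→0.5]: (0.00+16.55)/2 × 0.5 = 4.1375
  [0.5→2.5]: (16.55+32.20)/2 × 2 = 48.75
  [2.5→3.5]: (32.20+29.15)/2 × 1 = 30.675
  [3.5→4]: (29.15+27.02)/2 × 0.5 = 14.0425
  Sum = 97.605 µg/mL·h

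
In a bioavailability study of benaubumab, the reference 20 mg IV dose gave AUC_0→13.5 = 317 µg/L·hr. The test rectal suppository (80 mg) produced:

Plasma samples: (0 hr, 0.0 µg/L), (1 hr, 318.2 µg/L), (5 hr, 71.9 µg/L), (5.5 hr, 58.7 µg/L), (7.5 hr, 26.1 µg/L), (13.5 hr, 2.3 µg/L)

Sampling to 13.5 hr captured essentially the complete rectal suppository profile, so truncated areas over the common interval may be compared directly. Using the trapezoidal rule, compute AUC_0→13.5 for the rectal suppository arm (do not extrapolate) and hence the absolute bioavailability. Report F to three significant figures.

Trapezoidal AUC_0→13.5 (rectal suppository):
  [0→1]: (0.0+318.2)/2 × 1 = 159.1
  [1→5]: (318.2+71.9)/2 × 4 = 780.2
  [5→5.5]: (71.9+58.7)/2 × 0.5 = 32.65
  [5.5→7.5]: (58.7+26.1)/2 × 2 = 84.8
  [7.5→13.5]: (26.1+2.3)/2 × 6 = 85.2
  Sum = 1141.95 µg/L·hr
F = (AUC_ev/D_ev)/(AUC_iv/D_iv) = (1141.95/80)/(317/20) = 14.274375/15.85 = 0.9006

F = 0.901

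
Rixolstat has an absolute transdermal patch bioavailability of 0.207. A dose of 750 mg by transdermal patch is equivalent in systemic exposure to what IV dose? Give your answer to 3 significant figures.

D_iv = 155 mg

Systemic exposure from an extravascular dose = F × D_ev, so the equivalent IV dose is F × D_ev.
D_iv = F × D_ev = 0.207 × 750 = 155.25 mg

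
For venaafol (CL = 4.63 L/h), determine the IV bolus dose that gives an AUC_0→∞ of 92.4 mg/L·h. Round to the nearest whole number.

Dose_iv = CL × AUC_0→∞
     = 4.63 × 92.4 = 427.812 mg

Dose = 428 mg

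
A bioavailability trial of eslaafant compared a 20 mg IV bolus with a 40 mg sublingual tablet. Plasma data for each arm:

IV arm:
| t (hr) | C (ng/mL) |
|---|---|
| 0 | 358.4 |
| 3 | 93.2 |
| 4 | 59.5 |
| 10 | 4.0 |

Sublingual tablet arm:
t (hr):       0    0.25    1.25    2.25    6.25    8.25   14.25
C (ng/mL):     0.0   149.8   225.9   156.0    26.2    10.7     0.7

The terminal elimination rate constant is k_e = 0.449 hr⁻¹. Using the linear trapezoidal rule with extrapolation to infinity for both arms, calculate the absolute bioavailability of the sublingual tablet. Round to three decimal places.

Trapezoidal AUC_0→10 (IV):
  [0→3]: (358.4+93.2)/2 × 3 = 677.4
  [3→4]: (93.2+59.5)/2 × 1 = 76.35
  [4→10]: (59.5+4.0)/2 × 6 = 190.5
  Sum = 944.25 ng/mL·hr
IV tail: 4.0/0.449 = 8.909; AUC_iv,0→∞ = 944.25 + 8.909 = 953.159 ng/mL·hr
Trapezoidal AUC_0→14.25 (sublingual tablet):
  [0→0.25]: (0.0+149.8)/2 × 0.25 = 18.725
  [0.25→1.25]: (149.8+225.9)/2 × 1 = 187.85
  [1.25→2.25]: (225.9+156.0)/2 × 1 = 190.95
  [2.25→6.25]: (156.0+26.2)/2 × 4 = 364.4
  [6.25→8.25]: (26.2+10.7)/2 × 2 = 36.9
  [8.25→14.25]: (10.7+0.7)/2 × 6 = 34.2
  Sum = 833.025 ng/mL·hr
sublingual tablet tail: 0.7/0.449 = 1.559; AUC_ev,0→∞ = 833.025 + 1.559 = 834.584 ng/mL·hr
F = (AUC_ev/D_ev)/(AUC_iv/D_iv) = (834.584/40)/(953.159/20) = 20.8646/47.65795 = 0.4378

F = 0.438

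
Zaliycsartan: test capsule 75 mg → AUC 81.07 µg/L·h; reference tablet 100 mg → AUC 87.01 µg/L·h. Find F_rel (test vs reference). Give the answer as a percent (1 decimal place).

F_rel = (AUC_test/D_test) / (AUC_ref/D_ref)
      = (81.07/75) / (87.01/100)
      = 1.08093 / 0.8701 = 1.2423 = 124.23%

F_rel = 124.2%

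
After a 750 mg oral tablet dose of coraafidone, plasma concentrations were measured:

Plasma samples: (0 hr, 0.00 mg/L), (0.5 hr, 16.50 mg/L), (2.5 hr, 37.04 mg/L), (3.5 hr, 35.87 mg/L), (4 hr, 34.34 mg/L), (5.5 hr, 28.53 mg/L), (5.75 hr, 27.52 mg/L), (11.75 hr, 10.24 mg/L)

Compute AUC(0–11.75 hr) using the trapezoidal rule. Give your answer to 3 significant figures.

Trapezoidal AUC_0→11.75:
  [0→0.5]: (0.00+16.50)/2 × 0.5 = 4.125
  [0.5→2.5]: (16.50+37.04)/2 × 2 = 53.54
  [2.5→3.5]: (37.04+35.87)/2 × 1 = 36.455
  [3.5→4]: (35.87+34.34)/2 × 0.5 = 17.5525
  [4→5.5]: (34.34+28.53)/2 × 1.5 = 47.1525
  [5.5→5.75]: (28.53+27.52)/2 × 0.25 = 7.00625
  [5.75→11.75]: (27.52+10.24)/2 × 6 = 113.28
  Sum = 279.11125 mg/L·hr

AUC = 279 mg/L·hr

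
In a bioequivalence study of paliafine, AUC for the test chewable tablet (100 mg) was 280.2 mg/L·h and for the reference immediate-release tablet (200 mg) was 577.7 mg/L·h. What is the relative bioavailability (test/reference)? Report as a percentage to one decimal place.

F_rel = (AUC_test/D_test) / (AUC_ref/D_ref)
      = (280.2/100) / (577.7/200)
      = 2.802 / 2.8885 = 0.9701 = 97.01%

F_rel = 97.0%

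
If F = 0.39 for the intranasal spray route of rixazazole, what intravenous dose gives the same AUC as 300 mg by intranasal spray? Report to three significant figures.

D_iv = 117 mg

Systemic exposure from an extravascular dose = F × D_ev, so the equivalent IV dose is F × D_ev.
D_iv = F × D_ev = 0.39 × 300 = 117 mg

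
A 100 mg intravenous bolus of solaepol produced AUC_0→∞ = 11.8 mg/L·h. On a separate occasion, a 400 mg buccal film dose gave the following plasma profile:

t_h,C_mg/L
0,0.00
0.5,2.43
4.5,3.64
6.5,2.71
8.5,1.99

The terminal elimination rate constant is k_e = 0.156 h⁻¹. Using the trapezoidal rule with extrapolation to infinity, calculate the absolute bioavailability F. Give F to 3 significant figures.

F = 0.774

Trapezoidal AUC_0→8.5 (buccal film):
  [0→0.5]: (0.00+2.43)/2 × 0.5 = 0.6075
  [0.5→4.5]: (2.43+3.64)/2 × 4 = 12.14
  [4.5→6.5]: (3.64+2.71)/2 × 2 = 6.35
  [6.5→8.5]: (2.71+1.99)/2 × 2 = 4.7
  Sum = 23.7975 mg/L·h
Tail: C_last/k_e = 1.99/0.156 = 12.756
AUC_0→∞ (buccal film) = 23.7975 + 12.756 = 36.5535 mg/L·h
F = (AUC_ev/D_ev)/(AUC_iv/D_iv) = (36.5535/400)/(11.8/100) = 0.09138375/0.118 = 0.7744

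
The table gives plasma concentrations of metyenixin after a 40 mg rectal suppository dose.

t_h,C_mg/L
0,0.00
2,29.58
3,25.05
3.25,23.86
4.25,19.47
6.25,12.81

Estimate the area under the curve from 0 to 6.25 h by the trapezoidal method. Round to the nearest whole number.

Trapezoidal AUC_0→6.25:
  [0→2]: (0.00+29.58)/2 × 2 = 29.58
  [2→3]: (29.58+25.05)/2 × 1 = 27.315
  [3→3.25]: (25.05+23.86)/2 × 0.25 = 6.11375
  [3.25→4.25]: (23.86+19.47)/2 × 1 = 21.665
  [4.25→6.25]: (19.47+12.81)/2 × 2 = 32.28
  Sum = 116.95375 mg/L·h

AUC = 117 mg/L·h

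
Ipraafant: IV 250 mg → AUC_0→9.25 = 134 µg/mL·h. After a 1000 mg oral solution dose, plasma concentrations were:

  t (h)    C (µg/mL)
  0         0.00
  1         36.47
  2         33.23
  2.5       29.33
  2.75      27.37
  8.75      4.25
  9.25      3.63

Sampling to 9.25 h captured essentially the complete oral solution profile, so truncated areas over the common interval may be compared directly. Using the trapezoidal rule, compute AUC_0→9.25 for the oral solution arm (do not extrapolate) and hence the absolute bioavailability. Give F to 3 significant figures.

F = 0.322

Trapezoidal AUC_0→9.25 (oral solution):
  [0→1]: (0.00+36.47)/2 × 1 = 18.235
  [1→2]: (36.47+33.23)/2 × 1 = 34.85
  [2→2.5]: (33.23+29.33)/2 × 0.5 = 15.64
  [2.5→2.75]: (29.33+27.37)/2 × 0.25 = 7.0875
  [2.75→8.75]: (27.37+4.25)/2 × 6 = 94.86
  [8.75→9.25]: (4.25+3.63)/2 × 0.5 = 1.97
  Sum = 172.6425 µg/mL·h
F = (AUC_ev/D_ev)/(AUC_iv/D_iv) = (172.6425/1000)/(134/250) = 0.1726425/0.536 = 0.3221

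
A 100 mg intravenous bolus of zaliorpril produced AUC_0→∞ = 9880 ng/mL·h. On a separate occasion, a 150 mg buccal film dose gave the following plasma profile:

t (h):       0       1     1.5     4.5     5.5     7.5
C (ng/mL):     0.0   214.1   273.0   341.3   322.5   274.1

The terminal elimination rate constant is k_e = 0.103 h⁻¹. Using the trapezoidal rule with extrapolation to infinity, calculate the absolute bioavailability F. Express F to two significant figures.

Trapezoidal AUC_0→7.5 (buccal film):
  [0→1]: (0.0+214.1)/2 × 1 = 107.05
  [1→1.5]: (214.1+273.0)/2 × 0.5 = 121.775
  [1.5→4.5]: (273.0+341.3)/2 × 3 = 921.45
  [4.5→5.5]: (341.3+322.5)/2 × 1 = 331.9
  [5.5→7.5]: (322.5+274.1)/2 × 2 = 596.6
  Sum = 2078.775 ng/mL·h
Tail: C_last/k_e = 274.1/0.103 = 2661.165
AUC_0→∞ (buccal film) = 2078.775 + 2661.165 = 4739.94 ng/mL·h
F = (AUC_ev/D_ev)/(AUC_iv/D_iv) = (4739.94/150)/(9880/100) = 31.5996/98.8 = 0.3198

F = 0.32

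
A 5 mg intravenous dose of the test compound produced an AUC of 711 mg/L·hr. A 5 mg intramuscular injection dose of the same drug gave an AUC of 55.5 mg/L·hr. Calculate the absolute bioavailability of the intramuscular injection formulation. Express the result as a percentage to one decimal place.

F = (AUC_ev / D_ev) / (AUC_iv / D_iv)
  = (55.5/5) / (711/5)
  = 11.1 / 142.2 = 0.0781
  = 7.81%

F = 7.8%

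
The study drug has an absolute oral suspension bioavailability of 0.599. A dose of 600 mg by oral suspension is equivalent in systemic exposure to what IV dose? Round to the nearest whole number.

D_iv = 359 mg

Systemic exposure from an extravascular dose = F × D_ev, so the equivalent IV dose is F × D_ev.
D_iv = F × D_ev = 0.599 × 600 = 359.4 mg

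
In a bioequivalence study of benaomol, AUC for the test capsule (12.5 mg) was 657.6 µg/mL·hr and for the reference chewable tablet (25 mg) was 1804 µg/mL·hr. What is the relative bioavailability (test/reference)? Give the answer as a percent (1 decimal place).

F_rel = (AUC_test/D_test) / (AUC_ref/D_ref)
      = (657.6/12.5) / (1804/25)
      = 52.608 / 72.16 = 0.7290 = 72.90%

F_rel = 72.9%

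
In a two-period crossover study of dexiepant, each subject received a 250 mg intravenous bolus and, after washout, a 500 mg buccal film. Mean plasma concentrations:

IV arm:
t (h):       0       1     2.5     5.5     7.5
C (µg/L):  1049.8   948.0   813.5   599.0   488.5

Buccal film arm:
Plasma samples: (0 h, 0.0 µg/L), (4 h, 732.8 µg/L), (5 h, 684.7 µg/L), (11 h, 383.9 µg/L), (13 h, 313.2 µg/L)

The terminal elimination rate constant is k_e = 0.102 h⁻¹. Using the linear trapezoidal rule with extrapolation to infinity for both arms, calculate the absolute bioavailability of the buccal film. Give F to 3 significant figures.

Trapezoidal AUC_0→7.5 (IV):
  [0→1]: (1049.8+948.0)/2 × 1 = 998.9
  [1→2.5]: (948.0+813.5)/2 × 1.5 = 1321.125
  [2.5→5.5]: (813.5+599.0)/2 × 3 = 2118.75
  [5.5→7.5]: (599.0+488.5)/2 × 2 = 1087.5
  Sum = 5526.275 µg/L·h
IV tail: 488.5/0.102 = 4789.216; AUC_iv,0→∞ = 5526.275 + 4789.216 = 10315.491 µg/L·h
Trapezoidal AUC_0→13 (buccal film):
  [0→4]: (0.0+732.8)/2 × 4 = 1465.6
  [4→5]: (732.8+684.7)/2 × 1 = 708.75
  [5→11]: (684.7+383.9)/2 × 6 = 3205.8
  [11→13]: (383.9+313.2)/2 × 2 = 697.1
  Sum = 6077.25 µg/L·h
buccal film tail: 313.2/0.102 = 3070.588; AUC_ev,0→∞ = 6077.25 + 3070.588 = 9147.838 µg/L·h
F = (AUC_ev/D_ev)/(AUC_iv/D_iv) = (9147.838/500)/(10315.491/250) = 18.295676/41.261964 = 0.4434

F = 0.443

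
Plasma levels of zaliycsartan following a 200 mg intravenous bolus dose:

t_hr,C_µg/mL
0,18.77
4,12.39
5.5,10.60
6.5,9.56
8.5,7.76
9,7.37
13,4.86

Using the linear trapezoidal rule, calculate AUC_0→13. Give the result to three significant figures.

Trapezoidal AUC_0→13:
  [0→4]: (18.77+12.39)/2 × 4 = 62.32
  [4→5.5]: (12.39+10.60)/2 × 1.5 = 17.2425
  [5.5→6.5]: (10.60+9.56)/2 × 1 = 10.08
  [6.5→8.5]: (9.56+7.76)/2 × 2 = 17.32
  [8.5→9]: (7.76+7.37)/2 × 0.5 = 3.7825
  [9→13]: (7.37+4.86)/2 × 4 = 24.46
  Sum = 135.205 µg/mL·hr

AUC = 135 µg/mL·hr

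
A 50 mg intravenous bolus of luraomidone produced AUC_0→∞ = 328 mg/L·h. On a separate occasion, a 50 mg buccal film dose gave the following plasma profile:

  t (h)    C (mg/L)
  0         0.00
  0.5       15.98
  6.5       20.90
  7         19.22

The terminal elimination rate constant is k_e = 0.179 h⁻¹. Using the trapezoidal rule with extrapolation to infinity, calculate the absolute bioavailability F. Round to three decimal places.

Trapezoidal AUC_0→7 (buccal film):
  [0→0.5]: (0.00+15.98)/2 × 0.5 = 3.995
  [0.5→6.5]: (15.98+20.90)/2 × 6 = 110.64
  [6.5→7]: (20.90+19.22)/2 × 0.5 = 10.03
  Sum = 124.665 mg/L·h
Tail: C_last/k_e = 19.22/0.179 = 107.374
AUC_0→∞ (buccal film) = 124.665 + 107.374 = 232.039 mg/L·h
F = (AUC_ev/D_ev)/(AUC_iv/D_iv) = (232.039/50)/(328/50) = 4.64078/6.56 = 0.7074

F = 0.707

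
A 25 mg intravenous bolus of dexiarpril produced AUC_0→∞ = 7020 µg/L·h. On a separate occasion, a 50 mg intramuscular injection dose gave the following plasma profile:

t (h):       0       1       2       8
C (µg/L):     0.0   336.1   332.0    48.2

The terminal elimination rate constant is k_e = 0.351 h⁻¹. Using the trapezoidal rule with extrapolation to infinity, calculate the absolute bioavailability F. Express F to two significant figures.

Trapezoidal AUC_0→8 (intramuscular injection):
  [0→1]: (0.0+336.1)/2 × 1 = 168.05
  [1→2]: (336.1+332.0)/2 × 1 = 334.05
  [2→8]: (332.0+48.2)/2 × 6 = 1140.6
  Sum = 1642.7 µg/L·h
Tail: C_last/k_e = 48.2/0.351 = 137.322
AUC_0→∞ (intramuscular injection) = 1642.7 + 137.322 = 1780.022 µg/L·h
F = (AUC_ev/D_ev)/(AUC_iv/D_iv) = (1780.022/50)/(7020/25) = 35.60044/280.8 = 0.1268

F = 0.13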